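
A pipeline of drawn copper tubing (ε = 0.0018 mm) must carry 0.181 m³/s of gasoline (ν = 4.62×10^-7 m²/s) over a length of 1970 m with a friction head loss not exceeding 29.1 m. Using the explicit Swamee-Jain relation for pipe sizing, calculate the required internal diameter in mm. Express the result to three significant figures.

D ≈ 290 mm

Swamee-Jain (Type III): D = 0.66·[ε^1.25·(LQ²/(gh_f))^4.75 + ν·Q^9.4·(L/(gh_f))^5.2]^0.04
LQ²/(gh_f) = 0.2261; L/(gh_f) = 6.901
Term 1 = ε^1.25·(…)^4.75 = 5.65×10^-11; Term 2 = ν·Q^9.4·(…)^5.2 = 1.12×10^-9
D = 0.66·(5.65×10^-11 + 1.12×10^-9)^0.04 = 0.2900 m = 290 mm
Check: V = 2.74 m/s, Re = 1.72×10^6, f = 0.01083, h_f = 28.2 m ≈ 29.1 m ✓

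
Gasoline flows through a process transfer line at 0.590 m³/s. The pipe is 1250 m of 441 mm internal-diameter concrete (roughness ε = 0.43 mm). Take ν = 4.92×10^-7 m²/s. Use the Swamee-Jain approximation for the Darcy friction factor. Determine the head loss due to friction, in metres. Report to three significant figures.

V = 4Q/(πD²) = 4·0.590/(π·0.441²) = 3.863 m/s
Re = VD/ν = 3.863·0.441/4.92×10^-7 = 3.46×10^6 → turbulent
ε/D = 0.43/441 = 9.75×10^-4
Swamee-Jain: f = 0.01965
h_f = f(L/D)V²/(2g) = 0.01965·(1250/0.441)·3.863²/(2·9.81) = 42.35 m

h_f ≈ 42.4 m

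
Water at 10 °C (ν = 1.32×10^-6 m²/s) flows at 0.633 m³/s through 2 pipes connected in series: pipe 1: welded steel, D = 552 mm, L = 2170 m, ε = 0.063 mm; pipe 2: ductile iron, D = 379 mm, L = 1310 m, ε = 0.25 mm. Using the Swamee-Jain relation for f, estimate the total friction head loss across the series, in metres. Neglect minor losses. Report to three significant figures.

Pipe 1: V = 2.645 m/s, Re = 1.11×10^6, ε/D = 1.14×10^-4, f = 0.01361, h_1 = f(L/D)V²/2g = 19.07 m
Pipe 2: V = 5.611 m/s, Re = 1.61×10^6, ε/D = 6.60×10^-4, f = 0.01812, h_2 = f(L/D)V²/2g = 100.5 m
Series → Q common, losses add: H = Σh = 119.6 m

H ≈ 120 m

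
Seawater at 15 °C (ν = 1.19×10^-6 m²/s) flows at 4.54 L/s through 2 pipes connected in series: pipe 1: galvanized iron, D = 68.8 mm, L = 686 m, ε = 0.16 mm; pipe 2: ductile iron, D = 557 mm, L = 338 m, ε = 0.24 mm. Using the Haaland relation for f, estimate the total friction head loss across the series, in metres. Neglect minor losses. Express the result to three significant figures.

H ≈ 20.0 m

Pipe 1: V = 1.221 m/s, Re = 7.06×10^4, ε/D = 0.00233, f = 0.02633, h_1 = f(L/D)V²/2g = 19.96 m
Pipe 2: V = 0.01863 m/s, Re = 8720, ε/D = 4.31×10^-4, f = 0.03256, h_2 = f(L/D)V²/2g = 3.496×10^-4 m
Series → Q common, losses add: H = Σh = 19.96 m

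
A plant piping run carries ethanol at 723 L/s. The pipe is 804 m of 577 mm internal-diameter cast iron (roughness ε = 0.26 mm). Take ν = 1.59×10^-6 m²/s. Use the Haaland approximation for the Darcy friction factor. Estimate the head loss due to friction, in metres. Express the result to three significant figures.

h_f ≈ 9.13 m

V = 4Q/(πD²) = 4·0.723/(π·0.577²) = 2.765 m/s
Re = VD/ν = 2.765·0.577/1.59×10^-6 = 1.00×10^6 → turbulent
ε/D = 0.26/577 = 4.51×10^-4
Haaland: f = 0.01682
h_f = f(L/D)V²/(2g) = 0.01682·(804/0.577)·2.765²/(2·9.81) = 9.134 m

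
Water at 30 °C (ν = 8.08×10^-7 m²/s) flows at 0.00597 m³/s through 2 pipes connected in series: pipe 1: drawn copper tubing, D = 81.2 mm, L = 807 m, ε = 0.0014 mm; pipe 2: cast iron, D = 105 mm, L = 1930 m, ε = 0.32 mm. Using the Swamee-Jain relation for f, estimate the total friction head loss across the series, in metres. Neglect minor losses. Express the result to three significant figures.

Pipe 1: V = 1.153 m/s, Re = 1.16×10^5, ε/D = 1.72×10^-5, f = 0.01744, h_1 = f(L/D)V²/2g = 11.74 m
Pipe 2: V = 0.6895 m/s, Re = 8.96×10^4, ε/D = 0.00305, f = 0.02797, h_2 = f(L/D)V²/2g = 12.46 m
Series → Q common, losses add: H = Σh = 24.20 m

H ≈ 24.2 m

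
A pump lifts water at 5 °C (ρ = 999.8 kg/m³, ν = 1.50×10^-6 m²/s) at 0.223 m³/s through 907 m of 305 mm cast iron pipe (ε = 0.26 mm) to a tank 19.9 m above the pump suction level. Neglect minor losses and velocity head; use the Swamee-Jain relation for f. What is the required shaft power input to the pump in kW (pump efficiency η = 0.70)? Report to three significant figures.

P_shaft ≈ 148 kW

V = 4Q/(πD²) = 3.052 m/s; Re = 6.21×10^5; ε/D = 8.52×10^-4; f = 0.01955
h_f = f(L/D)V²/2g = 27.61 m
Total head H = z + h_f = 19.9 + 27.61 = 47.51 m
P_hyd = ρgQH = 999.8·9.81·0.223·47.51 = 103.9 kW
P_shaft = P_hyd/η = 103.9/0.70 = 148.4 kW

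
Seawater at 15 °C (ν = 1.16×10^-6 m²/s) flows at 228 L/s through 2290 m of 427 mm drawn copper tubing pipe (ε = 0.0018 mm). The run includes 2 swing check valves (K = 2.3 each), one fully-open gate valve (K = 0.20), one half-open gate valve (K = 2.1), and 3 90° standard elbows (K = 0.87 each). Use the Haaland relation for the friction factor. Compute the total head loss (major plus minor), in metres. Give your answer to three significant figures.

V = 4Q/(πD²) = 1.592 m/s; V²/2g = 0.1292 m
Re = 5.86×10^5, ε/D = 4.22×10^-6 → f = 0.01275 (Haaland)
Major: h_f = f(L/D)·V²/2g = 0.01275·5363·0.1292 = 8.836 m
Minor: ΣK = 9.51; h_m = ΣK·V²/2g = 1.229 m
Total H_L = 8.836 + 1.229 = 10.06 m

H_L ≈ 10.1 m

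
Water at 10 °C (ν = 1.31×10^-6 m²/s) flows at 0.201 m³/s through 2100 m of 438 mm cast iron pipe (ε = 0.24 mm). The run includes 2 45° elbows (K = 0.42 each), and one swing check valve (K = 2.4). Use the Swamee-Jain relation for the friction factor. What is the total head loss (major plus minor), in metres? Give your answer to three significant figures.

H_L ≈ 8.20 m

V = 4Q/(πD²) = 1.334 m/s; V²/2g = 0.09070 m
Re = 4.46×10^5, ε/D = 5.48×10^-4 → f = 0.01817 (Swamee-Jain)
Major: h_f = f(L/D)·V²/2g = 0.01817·4795·0.09070 = 7.902 m
Minor: ΣK = 3.24; h_m = ΣK·V²/2g = 0.2939 m
Total H_L = 7.902 + 0.2939 = 8.196 m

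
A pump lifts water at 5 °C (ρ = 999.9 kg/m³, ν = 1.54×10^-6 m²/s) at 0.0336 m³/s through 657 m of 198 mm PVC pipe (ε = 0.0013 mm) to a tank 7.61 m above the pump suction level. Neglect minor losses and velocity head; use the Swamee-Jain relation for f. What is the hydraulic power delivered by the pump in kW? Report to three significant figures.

V = 4Q/(πD²) = 1.091 m/s; Re = 1.40×10^5; ε/D = 6.57×10^-6; f = 0.01671
h_f = f(L/D)V²/2g = 3.366 m
Total head H = z + h_f = 7.61 + 3.366 = 10.98 m
P_hyd = ρgQH = 999.9·9.81·0.0336·10.98 = 3.617 kW

P_hyd ≈ 3.62 kW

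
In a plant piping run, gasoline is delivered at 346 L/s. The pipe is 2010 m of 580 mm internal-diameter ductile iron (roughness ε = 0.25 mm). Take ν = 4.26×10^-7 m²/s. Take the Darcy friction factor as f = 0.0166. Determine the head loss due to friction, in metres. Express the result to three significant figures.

V = 4Q/(πD²) = 4·0.346/(π·0.580²) = 1.310 m/s
h_f = f(L/D)V²/(2g) = 0.01660·(2010/0.580)·1.310²/(2·9.81) = 5.028 m

h_f ≈ 5.03 m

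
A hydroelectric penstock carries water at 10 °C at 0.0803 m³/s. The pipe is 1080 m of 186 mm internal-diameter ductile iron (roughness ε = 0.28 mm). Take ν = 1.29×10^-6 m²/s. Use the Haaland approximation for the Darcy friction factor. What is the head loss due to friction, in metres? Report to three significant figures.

V = 4Q/(πD²) = 4·0.0803/(π·0.186²) = 2.955 m/s
Re = VD/ν = 2.955·0.186/1.29×10^-6 = 4.26×10^5 → turbulent
ε/D = 0.28/186 = 0.00151
Haaland: f = 0.02225
h_f = f(L/D)V²/(2g) = 0.02225·(1080/0.186)·2.955²/(2·9.81) = 57.51 m

h_f ≈ 57.5 m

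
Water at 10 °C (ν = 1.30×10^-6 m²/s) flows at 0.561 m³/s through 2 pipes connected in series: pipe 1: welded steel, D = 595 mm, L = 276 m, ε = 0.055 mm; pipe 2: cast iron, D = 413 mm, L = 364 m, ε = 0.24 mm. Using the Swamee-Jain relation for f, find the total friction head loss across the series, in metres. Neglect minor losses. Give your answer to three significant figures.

Pipe 1: V = 2.018 m/s, Re = 9.23×10^5, ε/D = 9.24×10^-5, f = 0.01349, h_1 = f(L/D)V²/2g = 1.298 m
Pipe 2: V = 4.188 m/s, Re = 1.33×10^6, ε/D = 5.81×10^-4, f = 0.01771, h_2 = f(L/D)V²/2g = 13.95 m
Series → Q common, losses add: H = Σh = 15.25 m

H ≈ 15.2 m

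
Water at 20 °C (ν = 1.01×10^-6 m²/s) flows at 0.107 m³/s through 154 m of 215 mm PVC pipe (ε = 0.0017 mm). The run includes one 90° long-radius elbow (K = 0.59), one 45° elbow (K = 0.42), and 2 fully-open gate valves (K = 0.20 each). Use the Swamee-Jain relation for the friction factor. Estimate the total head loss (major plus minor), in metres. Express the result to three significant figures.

H_L ≈ 4.66 m

V = 4Q/(πD²) = 2.947 m/s; V²/2g = 0.4427 m
Re = 6.27×10^5, ε/D = 7.91×10^-6 → f = 0.01272 (Swamee-Jain)
Major: h_f = f(L/D)·V²/2g = 0.01272·716.3·0.4427 = 4.034 m
Minor: ΣK = 1.41; h_m = ΣK·V²/2g = 0.6242 m
Total H_L = 4.034 + 0.6242 = 4.659 m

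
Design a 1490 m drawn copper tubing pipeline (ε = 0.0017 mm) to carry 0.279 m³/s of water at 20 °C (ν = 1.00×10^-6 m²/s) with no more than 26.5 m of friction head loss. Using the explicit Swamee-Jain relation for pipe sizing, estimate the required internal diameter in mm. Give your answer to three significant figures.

D ≈ 338 mm

Swamee-Jain (Type III): D = 0.66·[ε^1.25·(LQ²/(gh_f))^4.75 + ν·Q^9.4·(L/(gh_f))^5.2]^0.04
LQ²/(gh_f) = 0.4461; L/(gh_f) = 5.732
Term 1 = ε^1.25·(…)^4.75 = 1.33×10^-9; Term 2 = ν·Q^9.4·(…)^5.2 = 5.39×10^-8
D = 0.66·(1.33×10^-9 + 5.39×10^-8)^0.04 = 0.3382 m = 338 mm
Check: V = 3.10 m/s, Re = 1.05×10^6, f = 0.01164, h_f = 25.2 m ≈ 26.5 m ✓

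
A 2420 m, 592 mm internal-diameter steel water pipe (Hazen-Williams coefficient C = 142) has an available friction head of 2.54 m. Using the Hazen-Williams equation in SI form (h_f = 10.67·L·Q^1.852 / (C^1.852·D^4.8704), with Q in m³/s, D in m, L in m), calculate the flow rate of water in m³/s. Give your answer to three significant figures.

Q ≈ 0.245 m³/s

Rearranging: Q = [h_f·C^1.852·D^4.8704 / (10.67·L)]^(1/1.852)
Q = [2.54·142^1.852·0.592^4.8704 / (10.67·2420)]^0.540 = 0.2454 m³/s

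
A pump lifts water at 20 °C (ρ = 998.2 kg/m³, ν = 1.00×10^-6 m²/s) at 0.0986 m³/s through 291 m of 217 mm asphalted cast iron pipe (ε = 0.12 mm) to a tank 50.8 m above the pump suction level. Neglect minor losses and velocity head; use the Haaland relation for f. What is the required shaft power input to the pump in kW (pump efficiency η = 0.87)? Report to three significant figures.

V = 4Q/(πD²) = 2.666 m/s; Re = 5.79×10^5; ε/D = 5.53×10^-4; f = 0.01781
h_f = f(L/D)V²/2g = 8.650 m
Total head H = z + h_f = 50.8 + 8.650 = 59.45 m
P_hyd = ρgQH = 998.2·9.81·0.0986·59.45 = 57.40 kW
P_shaft = P_hyd/η = 57.40/0.87 = 65.98 kW

P_shaft ≈ 66.0 kW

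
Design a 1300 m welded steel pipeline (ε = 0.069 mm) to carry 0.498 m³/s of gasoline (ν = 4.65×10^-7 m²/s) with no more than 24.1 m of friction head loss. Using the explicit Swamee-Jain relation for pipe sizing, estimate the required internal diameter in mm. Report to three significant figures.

Swamee-Jain (Type III): D = 0.66·[ε^1.25·(LQ²/(gh_f))^4.75 + ν·Q^9.4·(L/(gh_f))^5.2]^0.04
LQ²/(gh_f) = 1.364; L/(gh_f) = 5.499
Term 1 = ε^1.25·(…)^4.75 = 2.74×10^-5; Term 2 = ν·Q^9.4·(…)^5.2 = 4.69×10^-6
D = 0.66·(2.74×10^-5 + 4.69×10^-6)^0.04 = 0.4363 m = 436 mm
Check: V = 3.33 m/s, Re = 3.13×10^6, f = 0.01356, h_f = 22.8 m ≈ 24.1 m ✓

D ≈ 436 mm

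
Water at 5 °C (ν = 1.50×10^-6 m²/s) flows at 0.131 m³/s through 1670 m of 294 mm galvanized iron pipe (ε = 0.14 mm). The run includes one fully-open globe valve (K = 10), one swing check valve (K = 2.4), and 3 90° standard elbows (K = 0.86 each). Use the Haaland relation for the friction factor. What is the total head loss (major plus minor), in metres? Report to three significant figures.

V = 4Q/(πD²) = 1.930 m/s; V²/2g = 0.1898 m
Re = 3.78×10^5, ε/D = 4.76×10^-4 → f = 0.01768 (Haaland)
Major: h_f = f(L/D)·V²/2g = 0.01768·5680·0.1898 = 19.06 m
Minor: ΣK = 15.0; h_m = ΣK·V²/2g = 2.843 m
Total H_L = 19.06 + 2.843 = 21.90 m

H_L ≈ 21.9 m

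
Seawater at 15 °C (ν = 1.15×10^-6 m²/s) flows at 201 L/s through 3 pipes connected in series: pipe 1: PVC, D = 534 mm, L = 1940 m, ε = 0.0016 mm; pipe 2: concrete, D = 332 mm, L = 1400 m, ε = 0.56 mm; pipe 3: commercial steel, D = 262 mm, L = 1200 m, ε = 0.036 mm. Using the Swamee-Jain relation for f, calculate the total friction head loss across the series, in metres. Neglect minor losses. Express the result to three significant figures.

H ≈ 74.5 m

Pipe 1: V = 0.8975 m/s, Re = 4.17×10^5, ε/D = 3.00×10^-6, f = 0.01357, h_1 = f(L/D)V²/2g = 2.024 m
Pipe 2: V = 2.322 m/s, Re = 6.70×10^5, ε/D = 0.00169, f = 0.02280, h_2 = f(L/D)V²/2g = 26.42 m
Pipe 3: V = 3.728 m/s, Re = 8.49×10^5, ε/D = 1.37×10^-4, f = 0.01420, h_3 = f(L/D)V²/2g = 46.06 m
Series → Q common, losses add: H = Σh = 74.51 m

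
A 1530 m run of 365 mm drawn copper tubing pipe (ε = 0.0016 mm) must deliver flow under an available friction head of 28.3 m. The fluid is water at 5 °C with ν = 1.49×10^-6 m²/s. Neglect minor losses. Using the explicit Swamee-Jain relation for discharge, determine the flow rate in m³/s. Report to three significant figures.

Q ≈ 0.345 m³/s

Swamee-Jain (Type II): Q = -0.965·√(gD⁵h_f/L)·ln[ε/(3.7D) + √(3.17ν²L/(gD³h_f))]
√(gD⁵h_f/L) = √(9.81·0.365⁵·28.3/1530) = 0.03429
ε/(3.7D) = 1.18×10^-6; √(3.17ν²L/(gD³h_f)) = 2.82×10^-5
Q = -0.965·0.03429·ln(2.943×10^-5) = 0.3452 m³/s
Check: V = 3.30 m/s, Re = 8.08×10^5, f = 0.01213, h_f = 28.2 m ≈ 28.3 m ✓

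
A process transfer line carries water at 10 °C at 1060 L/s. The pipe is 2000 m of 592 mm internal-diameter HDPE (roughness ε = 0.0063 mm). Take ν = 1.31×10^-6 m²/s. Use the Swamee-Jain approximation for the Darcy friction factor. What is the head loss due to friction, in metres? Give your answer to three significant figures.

h_f ≈ 28.0 m

V = 4Q/(πD²) = 4·1.06/(π·0.592²) = 3.851 m/s
Re = VD/ν = 3.851·0.592/1.31×10^-6 = 1.74×10^6 → turbulent
ε/D = 0.0063/592 = 1.06×10^-5
Swamee-Jain: f = 0.01096
h_f = f(L/D)V²/(2g) = 0.01096·(2000/0.592)·3.851²/(2·9.81) = 27.99 m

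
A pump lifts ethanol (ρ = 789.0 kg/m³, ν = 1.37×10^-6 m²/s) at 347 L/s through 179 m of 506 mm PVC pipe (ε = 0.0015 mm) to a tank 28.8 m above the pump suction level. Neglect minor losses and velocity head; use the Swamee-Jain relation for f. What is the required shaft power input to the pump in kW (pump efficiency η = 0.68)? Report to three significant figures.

V = 4Q/(πD²) = 1.726 m/s; Re = 6.37×10^5; ε/D = 2.96×10^-6; f = 0.01260
h_f = f(L/D)V²/2g = 0.6763 m
Total head H = z + h_f = 28.8 + 0.6763 = 29.48 m
P_hyd = ρgQH = 789.0·9.81·0.347·29.48 = 79.17 kW
P_shaft = P_hyd/η = 79.17/0.68 = 116.4 kW

P_shaft ≈ 116 kW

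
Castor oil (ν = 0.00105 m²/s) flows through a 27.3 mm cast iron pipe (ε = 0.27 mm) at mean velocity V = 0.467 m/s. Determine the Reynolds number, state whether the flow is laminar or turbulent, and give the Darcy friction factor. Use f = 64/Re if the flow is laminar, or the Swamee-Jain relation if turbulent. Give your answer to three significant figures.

Re = VD/ν = 0.4670·0.0273/0.00105 = 12.1
Re < 2300 → laminar → f = 64/Re = 5.271

Re ≈ 12.1; laminar; f = 64/Re ≈ 5.27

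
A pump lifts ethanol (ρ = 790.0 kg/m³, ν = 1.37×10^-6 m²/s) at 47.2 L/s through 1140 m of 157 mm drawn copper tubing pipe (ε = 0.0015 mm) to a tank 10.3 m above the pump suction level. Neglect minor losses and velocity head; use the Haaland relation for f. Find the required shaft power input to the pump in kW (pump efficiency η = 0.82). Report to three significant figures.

P_shaft ≈ 18.9 kW

V = 4Q/(πD²) = 2.438 m/s; Re = 2.79×10^5; ε/D = 9.55×10^-6; f = 0.01461
h_f = f(L/D)V²/2g = 32.14 m
Total head H = z + h_f = 10.3 + 32.14 = 42.44 m
P_hyd = ρgQH = 790.0·9.81·0.0472·42.44 = 15.52 kW
P_shaft = P_hyd/η = 15.52/0.82 = 18.93 kW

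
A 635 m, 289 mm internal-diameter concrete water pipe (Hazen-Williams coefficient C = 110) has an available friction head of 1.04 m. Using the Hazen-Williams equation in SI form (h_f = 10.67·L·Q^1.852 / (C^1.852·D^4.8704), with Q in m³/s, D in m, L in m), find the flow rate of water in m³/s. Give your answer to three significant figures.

Rearranging: Q = [h_f·C^1.852·D^4.8704 / (10.67·L)]^(1/1.852)
Q = [1.04·110^1.852·0.289^4.8704 / (10.67·635)]^0.540 = 0.03667 m³/s

Q ≈ 0.0367 m³/s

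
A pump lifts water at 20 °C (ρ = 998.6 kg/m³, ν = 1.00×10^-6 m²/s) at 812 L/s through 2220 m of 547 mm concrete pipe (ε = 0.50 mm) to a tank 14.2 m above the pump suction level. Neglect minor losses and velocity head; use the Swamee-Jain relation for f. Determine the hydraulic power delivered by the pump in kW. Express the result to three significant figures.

P_hyd ≈ 495 kW

V = 4Q/(πD²) = 3.455 m/s; Re = 1.89×10^6; ε/D = 9.14×10^-4; f = 0.01945
h_f = f(L/D)V²/2g = 48.04 m
Total head H = z + h_f = 14.2 + 48.04 = 62.24 m
P_hyd = ρgQH = 998.6·9.81·0.812·62.24 = 495.1 kW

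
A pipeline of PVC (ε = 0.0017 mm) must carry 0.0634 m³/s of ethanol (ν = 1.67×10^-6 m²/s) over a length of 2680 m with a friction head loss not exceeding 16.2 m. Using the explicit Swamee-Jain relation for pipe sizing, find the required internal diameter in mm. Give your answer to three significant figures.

Swamee-Jain (Type III): D = 0.66·[ε^1.25·(LQ²/(gh_f))^4.75 + ν·Q^9.4·(L/(gh_f))^5.2]^0.04
LQ²/(gh_f) = 0.06778; L/(gh_f) = 16.86
Term 1 = ε^1.25·(…)^4.75 = 1.72×10^-13; Term 2 = ν·Q^9.4·(…)^5.2 = 2.20×10^-11
D = 0.66·(1.72×10^-13 + 2.20×10^-11)^0.04 = 0.2474 m = 247 mm
Check: V = 1.32 m/s, Re = 1.95×10^5, f = 0.01567, h_f = 15.0 m ≈ 16.2 m ✓

D ≈ 247 mm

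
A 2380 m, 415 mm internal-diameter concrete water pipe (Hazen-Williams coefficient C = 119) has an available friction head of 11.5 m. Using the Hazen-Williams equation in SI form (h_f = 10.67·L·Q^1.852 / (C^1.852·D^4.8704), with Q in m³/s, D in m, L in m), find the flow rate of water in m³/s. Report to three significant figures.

Q ≈ 0.184 m³/s

Rearranging: Q = [h_f·C^1.852·D^4.8704 / (10.67·L)]^(1/1.852)
Q = [11.5·119^1.852·0.415^4.8704 / (10.67·2380)]^0.540 = 0.1843 m³/s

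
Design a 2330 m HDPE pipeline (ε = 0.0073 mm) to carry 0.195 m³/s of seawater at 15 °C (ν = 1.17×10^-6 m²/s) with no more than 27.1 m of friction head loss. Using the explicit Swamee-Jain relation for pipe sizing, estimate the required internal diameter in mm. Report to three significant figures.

D ≈ 326 mm

Swamee-Jain (Type III): D = 0.66·[ε^1.25·(LQ²/(gh_f))^4.75 + ν·Q^9.4·(L/(gh_f))^5.2]^0.04
LQ²/(gh_f) = 0.3333; L/(gh_f) = 8.764
Term 1 = ε^1.25·(…)^4.75 = 2.05×10^-9; Term 2 = ν·Q^9.4·(…)^5.2 = 1.98×10^-8
D = 0.66·(2.05×10^-9 + 1.98×10^-8)^0.04 = 0.3259 m = 326 mm
Check: V = 2.34 m/s, Re = 6.51×10^5, f = 0.01290, h_f = 25.7 m ≈ 27.1 m ✓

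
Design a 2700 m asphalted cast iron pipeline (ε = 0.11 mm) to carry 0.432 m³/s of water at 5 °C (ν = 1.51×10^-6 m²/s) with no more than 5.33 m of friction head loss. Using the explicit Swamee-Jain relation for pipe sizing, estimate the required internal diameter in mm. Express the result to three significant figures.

D ≈ 660 mm

Swamee-Jain (Type III): D = 0.66·[ε^1.25·(LQ²/(gh_f))^4.75 + ν·Q^9.4·(L/(gh_f))^5.2]^0.04
LQ²/(gh_f) = 9.637; L/(gh_f) = 51.64
Term 1 = ε^1.25·(…)^4.75 = 0.531; Term 2 = ν·Q^9.4·(…)^5.2 = 0.457
D = 0.66·(0.531 + 0.457)^0.04 = 0.6597 m = 660 mm
Check: V = 1.26 m/s, Re = 5.52×10^5, f = 0.01505, h_f = 5.02 m ≈ 5.33 m ✓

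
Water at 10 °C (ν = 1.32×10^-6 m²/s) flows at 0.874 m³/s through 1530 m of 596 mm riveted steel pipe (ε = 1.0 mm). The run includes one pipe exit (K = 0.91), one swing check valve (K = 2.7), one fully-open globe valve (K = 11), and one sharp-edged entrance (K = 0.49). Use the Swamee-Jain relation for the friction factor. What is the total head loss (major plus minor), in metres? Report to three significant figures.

H_L ≈ 36.5 m

V = 4Q/(πD²) = 3.133 m/s; V²/2g = 0.5002 m
Re = 1.41×10^6, ε/D = 0.00168 → f = 0.02258 (Swamee-Jain)
Major: h_f = f(L/D)·V²/2g = 0.02258·2567·0.5002 = 28.99 m
Minor: ΣK = 15.1; h_m = ΣK·V²/2g = 7.553 m
Total H_L = 28.99 + 7.553 = 36.54 m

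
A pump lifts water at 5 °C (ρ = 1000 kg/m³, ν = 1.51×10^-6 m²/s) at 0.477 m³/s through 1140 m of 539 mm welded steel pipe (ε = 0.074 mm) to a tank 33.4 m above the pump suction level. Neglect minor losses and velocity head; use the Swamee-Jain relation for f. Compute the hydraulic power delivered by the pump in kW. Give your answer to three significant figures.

V = 4Q/(πD²) = 2.091 m/s; Re = 7.46×10^5; ε/D = 1.37×10^-4; f = 0.01434
h_f = f(L/D)V²/2g = 6.757 m
Total head H = z + h_f = 33.4 + 6.757 = 40.16 m
P_hyd = ρgQH = 1000·9.81·0.477·40.16 = 187.9 kW

P_hyd ≈ 188 kW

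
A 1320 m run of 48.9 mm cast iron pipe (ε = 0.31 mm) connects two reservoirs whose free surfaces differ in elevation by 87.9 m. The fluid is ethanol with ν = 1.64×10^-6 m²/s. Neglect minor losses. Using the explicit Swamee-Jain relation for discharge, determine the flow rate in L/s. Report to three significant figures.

Swamee-Jain (Type II): Q = -0.965·√(gD⁵h_f/L)·ln[ε/(3.7D) + √(3.17ν²L/(gD³h_f))]
√(gD⁵h_f/L) = √(9.81·0.0489⁵·87.9/1320) = 4.274×10^-4
ε/(3.7D) = 0.00171; √(3.17ν²L/(gD³h_f)) = 3.34×10^-4
Q = -0.965·4.274×10^-4·ln(0.002047) = 0.002553 m³/s
Check: V = 1.36 m/s, Re = 4.05×10^4, f = 0.03499, h_f = 89.0 m ≈ 87.9 m ✓

Q ≈ 2.55 L/s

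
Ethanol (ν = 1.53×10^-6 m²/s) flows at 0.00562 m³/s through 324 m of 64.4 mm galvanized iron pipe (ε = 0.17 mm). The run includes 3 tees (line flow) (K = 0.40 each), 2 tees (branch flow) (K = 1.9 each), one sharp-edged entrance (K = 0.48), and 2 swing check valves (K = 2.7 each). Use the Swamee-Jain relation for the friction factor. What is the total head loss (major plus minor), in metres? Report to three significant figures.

V = 4Q/(πD²) = 1.725 m/s; V²/2g = 0.1517 m
Re = 7.26×10^4, ε/D = 0.00264 → f = 0.02742 (Swamee-Jain)
Major: h_f = f(L/D)·V²/2g = 0.02742·5031·0.1517 = 20.93 m
Minor: ΣK = 10.9; h_m = ΣK·V²/2g = 1.651 m
Total H_L = 20.93 + 1.651 = 22.58 m

H_L ≈ 22.6 m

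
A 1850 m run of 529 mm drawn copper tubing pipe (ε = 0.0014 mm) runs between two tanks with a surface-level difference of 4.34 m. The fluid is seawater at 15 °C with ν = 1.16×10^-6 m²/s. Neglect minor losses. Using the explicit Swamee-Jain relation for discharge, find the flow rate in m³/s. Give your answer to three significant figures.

Swamee-Jain (Type II): Q = -0.965·√(gD⁵h_f/L)·ln[ε/(3.7D) + √(3.17ν²L/(gD³h_f))]
√(gD⁵h_f/L) = √(9.81·0.529⁵·4.34/1850) = 0.03088
ε/(3.7D) = 7.15×10^-7; √(3.17ν²L/(gD³h_f)) = 3.54×10^-5
Q = -0.965·0.03088·ln(3.610×10^-5) = 0.3048 m³/s
Check: V = 1.39 m/s, Re = 6.32×10^5, f = 0.01261, h_f = 4.32 m ≈ 4.34 m ✓

Q ≈ 0.305 m³/s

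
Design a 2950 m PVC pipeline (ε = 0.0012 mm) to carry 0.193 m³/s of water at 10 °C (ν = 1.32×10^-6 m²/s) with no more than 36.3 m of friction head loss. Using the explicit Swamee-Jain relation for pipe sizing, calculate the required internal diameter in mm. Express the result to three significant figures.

D ≈ 321 mm

Swamee-Jain (Type III): D = 0.66·[ε^1.25·(LQ²/(gh_f))^4.75 + ν·Q^9.4·(L/(gh_f))^5.2]^0.04
LQ²/(gh_f) = 0.3086; L/(gh_f) = 8.284
Term 1 = ε^1.25·(…)^4.75 = 1.49×10^-10; Term 2 = ν·Q^9.4·(…)^5.2 = 1.51×10^-8
D = 0.66·(1.49×10^-10 + 1.51×10^-8)^0.04 = 0.3213 m = 321 mm
Check: V = 2.38 m/s, Re = 5.79×10^5, f = 0.01282, h_f = 34.0 m ≈ 36.3 m ✓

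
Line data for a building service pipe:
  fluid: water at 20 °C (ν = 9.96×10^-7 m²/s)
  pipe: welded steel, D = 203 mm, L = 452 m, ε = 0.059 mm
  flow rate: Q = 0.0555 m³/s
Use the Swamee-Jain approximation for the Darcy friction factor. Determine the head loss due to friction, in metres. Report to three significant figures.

V = 4Q/(πD²) = 4·0.0555/(π·0.203²) = 1.715 m/s
Re = VD/ν = 1.715·0.203/9.96×10^-7 = 3.50×10^5 → turbulent
ε/D = 0.059/203 = 2.91×10^-4
Swamee-Jain: f = 0.01676
h_f = f(L/D)V²/(2g) = 0.01676·(452/0.203)·1.715²/(2·9.81) = 5.594 m

h_f ≈ 5.59 m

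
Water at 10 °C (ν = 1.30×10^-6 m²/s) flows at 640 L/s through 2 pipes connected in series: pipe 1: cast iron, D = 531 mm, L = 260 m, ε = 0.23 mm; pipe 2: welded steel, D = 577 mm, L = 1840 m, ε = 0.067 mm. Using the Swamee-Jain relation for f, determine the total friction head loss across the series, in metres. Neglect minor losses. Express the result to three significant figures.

Pipe 1: V = 2.890 m/s, Re = 1.18×10^6, ε/D = 4.33×10^-4, f = 0.01674, h_1 = f(L/D)V²/2g = 3.490 m
Pipe 2: V = 2.448 m/s, Re = 1.09×10^6, ε/D = 1.16×10^-4, f = 0.01365, h_2 = f(L/D)V²/2g = 13.29 m
Series → Q common, losses add: H = Σh = 16.78 m

H ≈ 16.8 m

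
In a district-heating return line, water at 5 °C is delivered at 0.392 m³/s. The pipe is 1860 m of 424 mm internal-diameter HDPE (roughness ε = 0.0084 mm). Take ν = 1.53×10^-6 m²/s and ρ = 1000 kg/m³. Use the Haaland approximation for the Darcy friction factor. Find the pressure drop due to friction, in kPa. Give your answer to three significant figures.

V = 4Q/(πD²) = 4·0.392/(π·0.424²) = 2.776 m/s
Re = VD/ν = 2.776·0.424/1.53×10^-6 = 7.69×10^5 → turbulent
ε/D = 0.0084/424 = 1.98×10^-5
Haaland: f = 0.01243
h_f = f(L/D)V²/(2g) = 0.01243·(1860/0.424)·2.776²/(2·9.81) = 21.41 m
Δp = ρg·h_f = 1000·9.81·21.41 = 210.1 kPa

Δp ≈ 210 kPa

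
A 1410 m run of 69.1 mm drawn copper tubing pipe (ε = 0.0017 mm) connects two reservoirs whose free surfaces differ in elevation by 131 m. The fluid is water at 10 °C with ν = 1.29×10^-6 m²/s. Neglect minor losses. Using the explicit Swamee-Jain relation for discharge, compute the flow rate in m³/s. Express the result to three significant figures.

Swamee-Jain (Type II): Q = -0.965·√(gD⁵h_f/L)·ln[ε/(3.7D) + √(3.17ν²L/(gD³h_f))]
√(gD⁵h_f/L) = √(9.81·0.0691⁵·131/1410) = 0.001198
ε/(3.7D) = 6.65×10^-6; √(3.17ν²L/(gD³h_f)) = 1.32×10^-4
Q = -0.965·0.001198·ln(1.391×10^-4) = 0.01027 m³/s
Check: V = 2.74 m/s, Re = 1.47×10^5, f = 0.01670, h_f = 130 m ≈ 131 m ✓

Q ≈ 0.0103 m³/s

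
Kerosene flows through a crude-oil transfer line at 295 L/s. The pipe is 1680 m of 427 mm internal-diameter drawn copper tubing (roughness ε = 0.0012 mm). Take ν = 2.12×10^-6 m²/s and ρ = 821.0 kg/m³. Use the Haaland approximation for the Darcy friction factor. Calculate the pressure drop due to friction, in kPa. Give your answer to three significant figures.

Δp ≈ 92.8 kPa

V = 4Q/(πD²) = 4·0.295/(π·0.427²) = 2.060 m/s
Re = VD/ν = 2.060·0.427/2.12×10^-6 = 4.15×10^5 → turbulent
ε/D = 0.0012/427 = 2.81×10^-6
Haaland: f = 0.01354
h_f = f(L/D)V²/(2g) = 0.01354·(1680/0.427)·2.060²/(2·9.81) = 11.52 m
Δp = ρg·h_f = 821.0·9.81·11.52 = 92.78 kPa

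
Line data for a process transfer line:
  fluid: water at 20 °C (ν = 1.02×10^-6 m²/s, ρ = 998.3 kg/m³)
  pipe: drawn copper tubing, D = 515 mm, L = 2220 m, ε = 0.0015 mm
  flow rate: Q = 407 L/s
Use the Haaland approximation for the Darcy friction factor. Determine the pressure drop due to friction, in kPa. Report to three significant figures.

Δp ≈ 95.8 kPa

V = 4Q/(πD²) = 4·0.407/(π·0.515²) = 1.954 m/s
Re = VD/ν = 1.954·0.515/1.02×10^-6 = 9.87×10^5 → turbulent
ε/D = 0.0015/515 = 2.91×10^-6
Haaland: f = 0.01166
h_f = f(L/D)V²/(2g) = 0.01166·(2220/0.515)·1.954²/(2·9.81) = 9.780 m
Δp = ρg·h_f = 998.3·9.81·9.780 = 95.77 kPa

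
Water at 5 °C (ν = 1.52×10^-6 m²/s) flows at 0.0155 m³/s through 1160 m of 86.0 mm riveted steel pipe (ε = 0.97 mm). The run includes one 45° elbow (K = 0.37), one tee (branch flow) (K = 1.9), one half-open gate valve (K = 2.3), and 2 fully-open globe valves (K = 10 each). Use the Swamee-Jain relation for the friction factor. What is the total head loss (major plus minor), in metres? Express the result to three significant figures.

V = 4Q/(πD²) = 2.668 m/s; V²/2g = 0.3629 m
Re = 1.51×10^5, ε/D = 0.0113 → f = 0.04005 (Swamee-Jain)
Major: h_f = f(L/D)·V²/2g = 0.04005·13488·0.3629 = 196.0 m
Minor: ΣK = 24.6; h_m = ΣK·V²/2g = 8.917 m
Total H_L = 196.0 + 8.917 = 205.0 m

H_L ≈ 205 m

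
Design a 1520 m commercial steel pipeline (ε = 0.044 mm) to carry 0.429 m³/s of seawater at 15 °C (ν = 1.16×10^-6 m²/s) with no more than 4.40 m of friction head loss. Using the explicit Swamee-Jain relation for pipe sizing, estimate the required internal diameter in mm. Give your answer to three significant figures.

Swamee-Jain (Type III): D = 0.66·[ε^1.25·(LQ²/(gh_f))^4.75 + ν·Q^9.4·(L/(gh_f))^5.2]^0.04
LQ²/(gh_f) = 6.481; L/(gh_f) = 35.21
Term 1 = ε^1.25·(…)^4.75 = 0.0257; Term 2 = ν·Q^9.4·(…)^5.2 = 0.0449
D = 0.66·(0.0257 + 0.0449)^0.04 = 0.5936 m = 594 mm
Check: V = 1.55 m/s, Re = 7.93×10^5, f = 0.01341, h_f = 4.21 m ≈ 4.40 m ✓

D ≈ 594 mm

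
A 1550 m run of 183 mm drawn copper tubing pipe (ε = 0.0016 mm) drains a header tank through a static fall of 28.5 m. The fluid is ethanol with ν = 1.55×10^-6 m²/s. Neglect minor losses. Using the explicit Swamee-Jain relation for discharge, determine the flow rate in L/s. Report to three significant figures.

Swamee-Jain (Type II): Q = -0.965·√(gD⁵h_f/L)·ln[ε/(3.7D) + √(3.17ν²L/(gD³h_f))]
√(gD⁵h_f/L) = √(9.81·0.183⁵·28.5/1550) = 0.006084
ε/(3.7D) = 2.36×10^-6; √(3.17ν²L/(gD³h_f)) = 8.30×10^-5
Q = -0.965·0.006084·ln(8.537×10^-5) = 0.05501 m³/s
Check: V = 2.09 m/s, Re = 2.47×10^5, f = 0.01500, h_f = 28.3 m ≈ 28.5 m ✓

Q ≈ 55.0 L/s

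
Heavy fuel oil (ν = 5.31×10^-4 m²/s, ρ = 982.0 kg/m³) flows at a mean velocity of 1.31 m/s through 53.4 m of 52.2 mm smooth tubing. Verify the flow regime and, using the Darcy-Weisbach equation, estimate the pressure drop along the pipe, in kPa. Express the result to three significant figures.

Re = VD/ν = 1.31·0.05220/5.31×10^-4 = 129 → laminar (Re < 2300)
f = 64/Re = 0.4970
h_f = f(L/D)V²/(2g) = 0.4970·(53.4/0.05220)·1.31²/(2·9.81) = 44.47 m
Δp = ρg·h_f = 982.0·9.81·44.47 = 428.4 kPa

Δp ≈ 428 kPa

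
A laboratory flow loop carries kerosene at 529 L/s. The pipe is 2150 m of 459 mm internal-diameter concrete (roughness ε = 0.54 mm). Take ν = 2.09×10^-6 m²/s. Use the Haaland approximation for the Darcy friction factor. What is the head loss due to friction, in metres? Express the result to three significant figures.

V = 4Q/(πD²) = 4·0.529/(π·0.459²) = 3.197 m/s
Re = VD/ν = 3.197·0.459/2.09×10^-6 = 7.02×10^5 → turbulent
ε/D = 0.54/459 = 0.00118
Haaland: f = 0.02081
h_f = f(L/D)V²/(2g) = 0.02081·(2150/0.459)·3.197²/(2·9.81) = 50.78 m

h_f ≈ 50.8 m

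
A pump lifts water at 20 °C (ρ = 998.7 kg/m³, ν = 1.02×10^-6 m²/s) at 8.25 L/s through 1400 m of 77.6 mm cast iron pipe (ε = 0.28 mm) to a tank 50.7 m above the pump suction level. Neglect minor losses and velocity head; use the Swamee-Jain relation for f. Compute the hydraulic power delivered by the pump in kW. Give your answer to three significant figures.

V = 4Q/(πD²) = 1.744 m/s; Re = 1.33×10^5; ε/D = 0.00361; f = 0.02868
h_f = f(L/D)V²/2g = 80.25 m
Total head H = z + h_f = 50.7 + 80.25 = 131.0 m
P_hyd = ρgQH = 998.7·9.81·0.00825·131.0 = 10.58 kW

P_hyd ≈ 10.6 kW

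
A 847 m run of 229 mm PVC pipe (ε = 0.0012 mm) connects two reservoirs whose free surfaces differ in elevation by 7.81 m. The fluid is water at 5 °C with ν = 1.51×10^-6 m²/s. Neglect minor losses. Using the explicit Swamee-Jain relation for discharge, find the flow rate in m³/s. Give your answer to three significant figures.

Swamee-Jain (Type II): Q = -0.965·√(gD⁵h_f/L)·ln[ε/(3.7D) + √(3.17ν²L/(gD³h_f))]
√(gD⁵h_f/L) = √(9.81·0.229⁵·7.81/847) = 0.007548
ε/(3.7D) = 1.42×10^-6; √(3.17ν²L/(gD³h_f)) = 8.16×10^-5
Q = -0.965·0.007548·ln(8.299×10^-5) = 0.06844 m³/s
Check: V = 1.66 m/s, Re = 2.52×10^5, f = 0.01491, h_f = 7.76 m ≈ 7.81 m ✓

Q ≈ 0.0684 m³/s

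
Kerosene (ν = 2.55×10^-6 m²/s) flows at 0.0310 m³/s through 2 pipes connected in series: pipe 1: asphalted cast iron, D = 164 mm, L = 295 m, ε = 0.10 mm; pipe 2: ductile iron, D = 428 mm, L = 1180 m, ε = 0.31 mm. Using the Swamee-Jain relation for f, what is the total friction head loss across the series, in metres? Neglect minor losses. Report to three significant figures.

Pipe 1: V = 1.468 m/s, Re = 9.44×10^4, ε/D = 6.10×10^-4, f = 0.02102, h_1 = f(L/D)V²/2g = 4.151 m
Pipe 2: V = 0.2155 m/s, Re = 3.62×10^4, ε/D = 7.24×10^-4, f = 0.02460, h_2 = f(L/D)V²/2g = 0.1605 m
Series → Q common, losses add: H = Σh = 4.311 m

H ≈ 4.31 m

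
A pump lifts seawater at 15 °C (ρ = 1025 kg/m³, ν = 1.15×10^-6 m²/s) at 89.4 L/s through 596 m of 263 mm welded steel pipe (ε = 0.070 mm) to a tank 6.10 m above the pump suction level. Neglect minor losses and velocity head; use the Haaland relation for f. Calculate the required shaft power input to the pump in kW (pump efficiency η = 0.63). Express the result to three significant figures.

V = 4Q/(πD²) = 1.646 m/s; Re = 3.76×10^5; ε/D = 2.66×10^-4; f = 0.01623
h_f = f(L/D)V²/2g = 5.076 m
Total head H = z + h_f = 6.10 + 5.076 = 11.18 m
P_hyd = ρgQH = 1025·9.81·0.0894·11.18 = 10.05 kW
P_shaft = P_hyd/η = 10.05/0.63 = 15.95 kW

P_shaft ≈ 15.9 kW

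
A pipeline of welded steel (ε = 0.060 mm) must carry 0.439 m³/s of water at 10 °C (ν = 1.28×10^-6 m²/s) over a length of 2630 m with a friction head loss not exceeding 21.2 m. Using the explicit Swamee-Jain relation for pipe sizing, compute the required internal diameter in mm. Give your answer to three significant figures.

Swamee-Jain (Type III): D = 0.66·[ε^1.25·(LQ²/(gh_f))^4.75 + ν·Q^9.4·(L/(gh_f))^5.2]^0.04
LQ²/(gh_f) = 2.437; L/(gh_f) = 12.65
Term 1 = ε^1.25·(…)^4.75 = 3.63×10^-4; Term 2 = ν·Q^9.4·(…)^5.2 = 3.00×10^-4
D = 0.66·(3.63×10^-4 + 3.00×10^-4)^0.04 = 0.4925 m = 492 mm
Check: V = 2.30 m/s, Re = 8.87×10^5, f = 0.01395, h_f = 20.2 m ≈ 21.2 m ✓

D ≈ 492 mm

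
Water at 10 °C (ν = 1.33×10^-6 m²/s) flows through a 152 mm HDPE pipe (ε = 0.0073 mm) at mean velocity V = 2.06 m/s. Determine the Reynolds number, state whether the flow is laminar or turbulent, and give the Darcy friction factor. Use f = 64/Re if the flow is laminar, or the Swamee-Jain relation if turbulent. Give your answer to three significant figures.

Re ≈ 2.35×10^5; turbulent; f ≈ 0.0155

Re = VD/ν = 2.060·0.152/1.33×10^-6 = 2.35×10^5
Re > 4000 → turbulent; ε/D = 4.80×10^-5
Swamee-Jain: f = 0.01552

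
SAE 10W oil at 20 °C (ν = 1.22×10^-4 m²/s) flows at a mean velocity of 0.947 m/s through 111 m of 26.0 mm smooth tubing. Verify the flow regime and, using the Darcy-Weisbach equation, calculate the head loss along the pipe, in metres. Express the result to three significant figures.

h_f ≈ 61.9 m

Re = VD/ν = 0.947·0.02600/1.22×10^-4 = 202 → laminar (Re < 2300)
f = 64/Re = 0.3171
h_f = f(L/D)V²/(2g) = 0.3171·(111/0.02600)·0.947²/(2·9.81) = 61.88 m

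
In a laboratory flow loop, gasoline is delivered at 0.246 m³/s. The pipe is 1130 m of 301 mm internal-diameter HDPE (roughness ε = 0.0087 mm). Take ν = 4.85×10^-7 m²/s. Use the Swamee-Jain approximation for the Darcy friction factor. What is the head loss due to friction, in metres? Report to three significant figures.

V = 4Q/(πD²) = 4·0.246/(π·0.301²) = 3.457 m/s
Re = VD/ν = 3.457·0.301/4.85×10^-7 = 2.15×10^6 → turbulent
ε/D = 0.0087/301 = 2.89×10^-5
Swamee-Jain: f = 0.01125
h_f = f(L/D)V²/(2g) = 0.01125·(1130/0.301)·3.457²/(2·9.81) = 25.72 m

h_f ≈ 25.7 m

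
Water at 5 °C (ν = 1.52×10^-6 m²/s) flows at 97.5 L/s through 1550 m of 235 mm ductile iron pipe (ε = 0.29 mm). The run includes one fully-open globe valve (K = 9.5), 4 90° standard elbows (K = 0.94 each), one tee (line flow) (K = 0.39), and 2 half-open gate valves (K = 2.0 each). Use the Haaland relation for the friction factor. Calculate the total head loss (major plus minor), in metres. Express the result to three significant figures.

V = 4Q/(πD²) = 2.248 m/s; V²/2g = 0.2575 m
Re = 3.48×10^5, ε/D = 0.00123 → f = 0.02136 (Haaland)
Major: h_f = f(L/D)·V²/2g = 0.02136·6596·0.2575 = 36.29 m
Minor: ΣK = 17.6; h_m = ΣK·V²/2g = 4.546 m
Total H_L = 36.29 + 4.546 = 40.83 m

H_L ≈ 40.8 m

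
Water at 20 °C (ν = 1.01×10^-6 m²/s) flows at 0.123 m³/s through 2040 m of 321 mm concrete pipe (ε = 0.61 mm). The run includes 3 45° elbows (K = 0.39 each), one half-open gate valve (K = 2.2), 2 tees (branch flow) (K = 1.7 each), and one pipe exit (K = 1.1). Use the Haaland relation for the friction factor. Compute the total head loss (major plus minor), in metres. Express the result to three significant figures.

H_L ≈ 18.5 m

V = 4Q/(πD²) = 1.520 m/s; V²/2g = 0.1177 m
Re = 4.83×10^5, ε/D = 0.00190 → f = 0.02350 (Haaland)
Major: h_f = f(L/D)·V²/2g = 0.02350·6355·0.1177 = 17.58 m
Minor: ΣK = 7.87; h_m = ΣK·V²/2g = 0.9266 m
Total H_L = 17.58 + 0.9266 = 18.51 m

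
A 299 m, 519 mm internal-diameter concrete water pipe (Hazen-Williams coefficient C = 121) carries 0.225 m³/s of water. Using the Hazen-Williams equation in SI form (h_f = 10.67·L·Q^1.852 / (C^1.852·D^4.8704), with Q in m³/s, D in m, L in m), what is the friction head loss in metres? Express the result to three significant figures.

h_f ≈ 0.682 m

h_f = 10.67·299·0.225^1.852 / (121^1.852·0.519^4.8704) = 0.6824 m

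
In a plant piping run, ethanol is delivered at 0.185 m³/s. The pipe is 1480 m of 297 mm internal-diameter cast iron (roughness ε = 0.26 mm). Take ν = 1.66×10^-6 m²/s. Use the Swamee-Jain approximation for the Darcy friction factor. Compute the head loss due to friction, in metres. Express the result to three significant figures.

V = 4Q/(πD²) = 4·0.185/(π·0.297²) = 2.670 m/s
Re = VD/ν = 2.670·0.297/1.66×10^-6 = 4.78×10^5 → turbulent
ε/D = 0.26/297 = 8.75×10^-4
Swamee-Jain: f = 0.01982
h_f = f(L/D)V²/(2g) = 0.01982·(1480/0.297)·2.670²/(2·9.81) = 35.90 m

h_f ≈ 35.9 m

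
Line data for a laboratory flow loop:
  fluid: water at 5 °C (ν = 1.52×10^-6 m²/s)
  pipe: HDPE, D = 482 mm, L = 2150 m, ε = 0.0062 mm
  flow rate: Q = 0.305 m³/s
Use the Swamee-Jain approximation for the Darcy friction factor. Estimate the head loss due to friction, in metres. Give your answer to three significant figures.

h_f ≈ 8.36 m

V = 4Q/(πD²) = 4·0.305/(π·0.482²) = 1.672 m/s
Re = VD/ν = 1.672·0.482/1.52×10^-6 = 5.30×10^5 → turbulent
ε/D = 0.0062/482 = 1.29×10^-5
Swamee-Jain: f = 0.01317
h_f = f(L/D)V²/(2g) = 0.01317·(2150/0.482)·1.672²/(2·9.81) = 8.365 m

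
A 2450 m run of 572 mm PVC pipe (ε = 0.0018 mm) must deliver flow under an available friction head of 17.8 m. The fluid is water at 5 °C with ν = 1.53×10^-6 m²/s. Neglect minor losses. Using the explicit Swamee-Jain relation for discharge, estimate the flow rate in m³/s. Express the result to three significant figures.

Swamee-Jain (Type II): Q = -0.965·√(gD⁵h_f/L)·ln[ε/(3.7D) + √(3.17ν²L/(gD³h_f))]
√(gD⁵h_f/L) = √(9.81·0.572⁵·17.8/2450) = 0.06606
ε/(3.7D) = 8.51×10^-7; √(3.17ν²L/(gD³h_f)) = 2.36×10^-5
Q = -0.965·0.06606·ln(2.444×10^-5) = 0.6770 m³/s
Check: V = 2.63 m/s, Re = 9.85×10^5, f = 0.01172, h_f = 17.8 m ≈ 17.8 m ✓

Q ≈ 0.677 m³/s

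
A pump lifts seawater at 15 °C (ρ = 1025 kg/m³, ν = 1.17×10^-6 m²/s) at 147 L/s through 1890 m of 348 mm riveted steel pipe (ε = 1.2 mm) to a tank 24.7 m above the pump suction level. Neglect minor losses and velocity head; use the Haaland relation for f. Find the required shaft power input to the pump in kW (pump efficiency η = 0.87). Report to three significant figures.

V = 4Q/(πD²) = 1.545 m/s; Re = 4.60×10^5; ε/D = 0.00345; f = 0.02752
h_f = f(L/D)V²/2g = 18.19 m
Total head H = z + h_f = 24.7 + 18.19 = 42.89 m
P_hyd = ρgQH = 1025·9.81·0.147·42.89 = 63.40 kW
P_shaft = P_hyd/η = 63.40/0.87 = 72.88 kW

P_shaft ≈ 72.9 kW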